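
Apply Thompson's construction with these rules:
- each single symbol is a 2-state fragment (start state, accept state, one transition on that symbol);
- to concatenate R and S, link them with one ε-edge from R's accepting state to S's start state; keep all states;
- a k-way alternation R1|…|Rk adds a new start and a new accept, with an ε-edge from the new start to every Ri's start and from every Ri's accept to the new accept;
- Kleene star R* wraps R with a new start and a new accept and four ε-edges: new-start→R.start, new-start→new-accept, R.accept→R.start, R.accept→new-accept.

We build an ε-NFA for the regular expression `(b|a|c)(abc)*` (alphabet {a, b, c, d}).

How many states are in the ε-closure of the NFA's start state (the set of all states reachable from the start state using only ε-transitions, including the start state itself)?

4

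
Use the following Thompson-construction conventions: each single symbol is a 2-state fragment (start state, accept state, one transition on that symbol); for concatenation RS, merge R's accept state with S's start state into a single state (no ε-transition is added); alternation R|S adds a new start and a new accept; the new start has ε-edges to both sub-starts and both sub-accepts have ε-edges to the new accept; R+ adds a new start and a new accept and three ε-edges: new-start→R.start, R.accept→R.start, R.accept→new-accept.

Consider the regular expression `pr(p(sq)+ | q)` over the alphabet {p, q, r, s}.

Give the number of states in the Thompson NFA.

12

Bottom-up over the parse tree:
Each of the 6 symbol leaves contributes a 2-state fragment.
  sq → 3 states
  (sq)+ → 5 states
  p(sq)+ → 6 states
  p(sq)+ | q → 10 states
  pr(p(sq)+ | q) → 12 states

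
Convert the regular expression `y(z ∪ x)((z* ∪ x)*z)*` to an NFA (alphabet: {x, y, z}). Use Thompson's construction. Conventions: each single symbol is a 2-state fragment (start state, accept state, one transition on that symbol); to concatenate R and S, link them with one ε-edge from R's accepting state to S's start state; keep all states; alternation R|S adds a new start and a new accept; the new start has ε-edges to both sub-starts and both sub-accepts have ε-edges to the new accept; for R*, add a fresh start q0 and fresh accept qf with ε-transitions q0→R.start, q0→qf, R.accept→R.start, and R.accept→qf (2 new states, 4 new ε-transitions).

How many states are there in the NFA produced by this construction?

Bottom-up over the parse tree:
Each of the 6 symbol leaves contributes a 2-state fragment.
  z ∪ x = 6 states
  z* = 4 states
  z* ∪ x = 8 states
  (z* ∪ x)* = 10 states
  (z* ∪ x)*z = 12 states
  ((z* ∪ x)*z)* = 14 states
  y(z ∪ x)((z* ∪ x)*z)* = 22 states

22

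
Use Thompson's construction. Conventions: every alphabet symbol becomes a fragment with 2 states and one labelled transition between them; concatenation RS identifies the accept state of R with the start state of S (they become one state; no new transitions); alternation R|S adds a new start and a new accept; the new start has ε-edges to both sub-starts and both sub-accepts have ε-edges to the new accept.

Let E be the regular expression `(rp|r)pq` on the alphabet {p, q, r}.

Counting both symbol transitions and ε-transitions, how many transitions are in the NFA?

9

Building bottom-up:
Each of the 5 symbol leaves contributes 1 transition (1 symbol, 0 ε).
  rp : 2 transitions (2 symbol, 0 ε)
  rp|r : 7 transitions (3 symbol, 4 ε)
  (rp|r)pq : 9 transitions (5 symbol, 4 ε)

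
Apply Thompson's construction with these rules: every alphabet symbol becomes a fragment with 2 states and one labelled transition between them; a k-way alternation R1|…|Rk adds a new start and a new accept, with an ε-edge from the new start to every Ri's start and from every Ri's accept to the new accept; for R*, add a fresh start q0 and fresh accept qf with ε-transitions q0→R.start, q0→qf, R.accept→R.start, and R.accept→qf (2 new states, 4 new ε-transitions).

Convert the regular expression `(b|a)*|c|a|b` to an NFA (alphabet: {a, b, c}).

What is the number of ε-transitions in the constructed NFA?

16

Building bottom-up:
Each of the 5 symbol leaves contributes 0 ε-transitions.
  b|a = 4 ε-transitions
  (b|a)* = 8 ε-transitions
  (b|a)*|c|a|b = 16 ε-transitions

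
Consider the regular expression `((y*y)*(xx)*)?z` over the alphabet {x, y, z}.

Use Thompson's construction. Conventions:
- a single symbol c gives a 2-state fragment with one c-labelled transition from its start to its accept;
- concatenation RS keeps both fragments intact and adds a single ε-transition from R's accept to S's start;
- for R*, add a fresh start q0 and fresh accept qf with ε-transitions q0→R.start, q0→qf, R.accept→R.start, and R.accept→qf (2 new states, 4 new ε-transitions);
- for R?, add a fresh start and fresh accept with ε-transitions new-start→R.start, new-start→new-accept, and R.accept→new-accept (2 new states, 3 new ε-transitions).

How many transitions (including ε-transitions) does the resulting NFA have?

Per subexpression:
Each of the 5 symbol leaves contributes 1 transition (1 symbol, 0 ε).
  y* = 5 transitions (1 symbol, 4 ε)
  y*y = 7 transitions (2 symbol, 5 ε)
  (y*y)* = 11 transitions (2 symbol, 9 ε)
  xx = 3 transitions (2 symbol, 1 ε)
  (xx)* = 7 transitions (2 symbol, 5 ε)
  (y*y)*(xx)* = 19 transitions (4 symbol, 15 ε)
  ((y*y)*(xx)*)? = 22 transitions (4 symbol, 18 ε)
  ((y*y)*(xx)*)?z = 24 transitions (5 symbol, 19 ε)

24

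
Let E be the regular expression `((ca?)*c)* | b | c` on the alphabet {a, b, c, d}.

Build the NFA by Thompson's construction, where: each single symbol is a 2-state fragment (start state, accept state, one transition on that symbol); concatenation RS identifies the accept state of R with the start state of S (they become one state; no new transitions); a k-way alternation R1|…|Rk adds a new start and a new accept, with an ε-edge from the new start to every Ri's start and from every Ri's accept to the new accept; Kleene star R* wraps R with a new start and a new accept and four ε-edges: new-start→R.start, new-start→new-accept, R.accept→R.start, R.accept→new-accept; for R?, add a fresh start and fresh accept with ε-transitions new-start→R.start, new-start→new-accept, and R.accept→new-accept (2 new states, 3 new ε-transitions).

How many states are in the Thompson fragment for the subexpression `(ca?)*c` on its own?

8

Fragment for `(ca?)*c`:
Each of the 3 symbol leaves contributes a 2-state fragment.
  a? → 4 states
  ca? → 5 states
  (ca?)* → 7 states
  (ca?)*c → 8 states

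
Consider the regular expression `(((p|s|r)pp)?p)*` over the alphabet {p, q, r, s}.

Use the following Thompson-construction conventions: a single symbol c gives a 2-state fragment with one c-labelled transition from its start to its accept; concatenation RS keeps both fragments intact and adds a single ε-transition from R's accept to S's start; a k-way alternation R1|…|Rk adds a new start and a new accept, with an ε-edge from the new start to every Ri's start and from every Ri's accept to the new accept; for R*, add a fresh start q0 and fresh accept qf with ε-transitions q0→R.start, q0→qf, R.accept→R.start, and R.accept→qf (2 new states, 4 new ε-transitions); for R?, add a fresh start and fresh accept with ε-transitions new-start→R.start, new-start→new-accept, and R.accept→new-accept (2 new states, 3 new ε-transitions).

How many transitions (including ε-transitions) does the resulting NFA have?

Bottom-up over the parse tree:
Each of the 6 symbol leaves contributes 1 transition (1 symbol, 0 ε).
  p|s|r → 9 transitions (3 symbol, 6 ε)
  (p|s|r)pp → 13 transitions (5 symbol, 8 ε)
  ((p|s|r)pp)? → 16 transitions (5 symbol, 11 ε)
  ((p|s|r)pp)?p → 18 transitions (6 symbol, 12 ε)
  (((p|s|r)pp)?p)* → 22 transitions (6 symbol, 16 ε)

22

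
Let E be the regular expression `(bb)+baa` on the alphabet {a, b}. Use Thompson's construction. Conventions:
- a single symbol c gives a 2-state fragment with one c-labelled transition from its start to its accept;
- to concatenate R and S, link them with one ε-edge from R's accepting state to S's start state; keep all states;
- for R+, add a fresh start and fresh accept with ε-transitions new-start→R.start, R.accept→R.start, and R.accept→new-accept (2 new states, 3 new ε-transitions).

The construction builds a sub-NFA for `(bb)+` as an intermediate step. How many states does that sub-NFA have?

6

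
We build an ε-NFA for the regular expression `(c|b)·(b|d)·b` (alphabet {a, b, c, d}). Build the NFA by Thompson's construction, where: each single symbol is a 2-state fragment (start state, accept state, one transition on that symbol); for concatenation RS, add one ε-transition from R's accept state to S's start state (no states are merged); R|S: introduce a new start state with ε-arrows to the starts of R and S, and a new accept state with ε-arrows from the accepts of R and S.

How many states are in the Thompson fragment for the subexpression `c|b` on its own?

Fragment for `c|b`:
Each of the 2 symbol leaves contributes a 2-state fragment.
  c|b = 6 states

6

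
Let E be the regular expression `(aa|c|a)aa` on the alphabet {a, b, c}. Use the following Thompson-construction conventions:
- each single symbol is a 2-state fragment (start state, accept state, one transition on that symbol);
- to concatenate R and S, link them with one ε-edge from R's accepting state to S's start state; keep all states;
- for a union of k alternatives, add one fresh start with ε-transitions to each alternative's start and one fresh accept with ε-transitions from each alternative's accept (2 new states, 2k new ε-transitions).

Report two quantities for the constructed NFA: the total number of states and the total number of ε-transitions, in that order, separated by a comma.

Recursing over subexpressions:
Each of the 6 symbol leaves contributes 2 states and 0 ε-transitions.
  aa = 4 states, 1 ε-transition
  aa|c|a = 10 states, 7 ε-transitions
  (aa|c|a)aa = 14 states, 9 ε-transitions

14, 9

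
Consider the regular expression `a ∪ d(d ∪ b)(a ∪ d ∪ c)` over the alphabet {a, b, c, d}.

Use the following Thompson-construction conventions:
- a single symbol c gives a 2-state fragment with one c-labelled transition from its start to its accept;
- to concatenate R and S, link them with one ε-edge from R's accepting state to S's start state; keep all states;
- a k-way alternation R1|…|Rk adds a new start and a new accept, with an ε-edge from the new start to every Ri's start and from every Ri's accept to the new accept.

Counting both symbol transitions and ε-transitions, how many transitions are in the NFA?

23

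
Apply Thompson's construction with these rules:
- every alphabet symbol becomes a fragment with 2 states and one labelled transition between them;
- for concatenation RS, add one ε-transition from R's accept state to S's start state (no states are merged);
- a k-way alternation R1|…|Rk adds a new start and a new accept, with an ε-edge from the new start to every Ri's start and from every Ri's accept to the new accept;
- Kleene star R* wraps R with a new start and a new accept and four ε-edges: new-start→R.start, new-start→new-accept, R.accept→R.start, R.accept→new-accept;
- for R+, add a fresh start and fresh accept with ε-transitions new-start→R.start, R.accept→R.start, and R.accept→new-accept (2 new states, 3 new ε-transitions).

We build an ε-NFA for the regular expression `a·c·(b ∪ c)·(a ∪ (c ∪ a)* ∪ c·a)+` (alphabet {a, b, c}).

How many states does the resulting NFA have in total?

28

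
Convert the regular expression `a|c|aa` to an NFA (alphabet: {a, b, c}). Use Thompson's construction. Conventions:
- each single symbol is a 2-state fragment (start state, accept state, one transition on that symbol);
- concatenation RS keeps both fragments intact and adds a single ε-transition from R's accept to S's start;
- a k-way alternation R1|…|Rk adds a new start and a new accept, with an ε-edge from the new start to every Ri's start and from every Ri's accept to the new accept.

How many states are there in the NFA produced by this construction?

10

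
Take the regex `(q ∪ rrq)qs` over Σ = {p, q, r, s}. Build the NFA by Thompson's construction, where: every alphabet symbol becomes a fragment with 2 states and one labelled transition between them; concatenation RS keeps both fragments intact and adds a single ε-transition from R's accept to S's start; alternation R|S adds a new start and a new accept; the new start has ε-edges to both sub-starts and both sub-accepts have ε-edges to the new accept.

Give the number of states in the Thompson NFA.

14

Per subexpression:
Each of the 6 symbol leaves contributes a 2-state fragment.
  rrq = 6 states
  q ∪ rrq = 10 states
  (q ∪ rrq)qs = 14 states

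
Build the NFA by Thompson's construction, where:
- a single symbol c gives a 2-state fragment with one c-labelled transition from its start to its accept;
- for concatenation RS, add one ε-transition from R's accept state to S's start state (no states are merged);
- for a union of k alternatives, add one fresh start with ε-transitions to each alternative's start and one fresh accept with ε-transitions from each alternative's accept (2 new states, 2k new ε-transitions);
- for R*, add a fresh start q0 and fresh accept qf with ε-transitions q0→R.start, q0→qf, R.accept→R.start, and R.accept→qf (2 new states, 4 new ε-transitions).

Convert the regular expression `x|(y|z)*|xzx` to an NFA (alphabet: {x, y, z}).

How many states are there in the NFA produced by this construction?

18

Building bottom-up:
Each of the 6 symbol leaves contributes a 2-state fragment.
  y|z : 6 states
  (y|z)* : 8 states
  xzx : 6 states
  x|(y|z)*|xzx : 18 states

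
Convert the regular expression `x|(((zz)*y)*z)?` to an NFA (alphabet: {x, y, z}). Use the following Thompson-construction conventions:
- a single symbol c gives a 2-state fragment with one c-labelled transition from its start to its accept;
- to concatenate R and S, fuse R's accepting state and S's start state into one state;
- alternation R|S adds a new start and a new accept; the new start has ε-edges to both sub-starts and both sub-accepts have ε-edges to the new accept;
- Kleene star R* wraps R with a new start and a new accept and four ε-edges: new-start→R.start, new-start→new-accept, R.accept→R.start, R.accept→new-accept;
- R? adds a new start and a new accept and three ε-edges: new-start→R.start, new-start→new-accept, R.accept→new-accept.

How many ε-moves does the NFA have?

Bottom-up over the parse tree:
Each of the 5 symbol leaves contributes 0 ε-transitions.
  zz = 0 ε-transitions
  (zz)* = 4 ε-transitions
  (zz)*y = 4 ε-transitions
  ((zz)*y)* = 8 ε-transitions
  ((zz)*y)*z = 8 ε-transitions
  (((zz)*y)*z)? = 11 ε-transitions
  x|(((zz)*y)*z)? = 15 ε-transitions

15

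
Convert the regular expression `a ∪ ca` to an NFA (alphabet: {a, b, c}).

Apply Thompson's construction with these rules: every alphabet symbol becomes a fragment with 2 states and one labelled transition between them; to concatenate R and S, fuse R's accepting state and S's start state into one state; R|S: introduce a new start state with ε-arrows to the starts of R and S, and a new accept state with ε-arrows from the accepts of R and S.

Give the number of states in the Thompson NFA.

Recursing over subexpressions:
Each of the 3 symbol leaves contributes a 2-state fragment.
  ca : 3 states
  a ∪ ca : 7 states

7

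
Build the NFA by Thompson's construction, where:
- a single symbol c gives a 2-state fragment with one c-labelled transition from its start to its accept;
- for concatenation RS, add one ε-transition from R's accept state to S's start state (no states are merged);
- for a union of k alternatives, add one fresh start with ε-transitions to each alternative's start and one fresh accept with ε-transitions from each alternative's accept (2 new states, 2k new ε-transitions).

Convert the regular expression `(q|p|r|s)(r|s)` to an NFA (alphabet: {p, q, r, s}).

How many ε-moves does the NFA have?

By structural recursion:
Each of the 6 symbol leaves contributes 0 ε-transitions.
  q|p|r|s = 8 ε-transitions
  r|s = 4 ε-transitions
  (q|p|r|s)(r|s) = 13 ε-transitions

13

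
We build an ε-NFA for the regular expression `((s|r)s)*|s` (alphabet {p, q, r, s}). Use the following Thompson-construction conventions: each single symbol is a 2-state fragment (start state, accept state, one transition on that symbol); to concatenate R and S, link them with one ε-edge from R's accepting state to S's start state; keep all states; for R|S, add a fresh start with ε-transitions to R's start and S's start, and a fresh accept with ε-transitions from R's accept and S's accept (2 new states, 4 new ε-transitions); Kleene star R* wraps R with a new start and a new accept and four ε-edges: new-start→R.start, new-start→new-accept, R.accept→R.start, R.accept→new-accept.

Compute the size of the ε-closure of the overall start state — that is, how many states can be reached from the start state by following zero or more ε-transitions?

8

Compute the ε-closure size of each fragment's start state recursively; a symbol fragment's start has no outgoing ε-edge, so its closure is just itself (size 1).
  s|r → new start ε-reaches every alternative's start; none of them accept ε, so the new accept is not reached: |closure| = 1 + 1 + 1 = 3
  (s|r)s → |closure| equals the left operand's closure size = 3 (its accept is not ε-reachable, so the closure stops there)
  ((s|r)s)* → |closure| = 1 (new start) + 3 (body) + 1 (new accept) = 5
  ((s|r)s)*|s → new start ε-reaches every alternative's start; at least one alternative accepts ε, so the union's new accept is reached too: |closure| = 1 + 5 + 1 + 1 = 8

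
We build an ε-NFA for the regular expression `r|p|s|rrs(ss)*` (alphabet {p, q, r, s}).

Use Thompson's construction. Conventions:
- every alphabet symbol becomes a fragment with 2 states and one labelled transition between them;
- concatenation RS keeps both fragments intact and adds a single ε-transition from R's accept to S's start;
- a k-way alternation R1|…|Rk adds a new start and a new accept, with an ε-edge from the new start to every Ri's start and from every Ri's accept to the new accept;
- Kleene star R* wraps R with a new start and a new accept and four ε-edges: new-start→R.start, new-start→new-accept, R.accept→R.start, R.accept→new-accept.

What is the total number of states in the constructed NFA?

Recursing over subexpressions:
Each of the 8 symbol leaves contributes a 2-state fragment.
  ss → 4 states
  (ss)* → 6 states
  rrs(ss)* → 12 states
  r|p|s|rrs(ss)* → 20 states

20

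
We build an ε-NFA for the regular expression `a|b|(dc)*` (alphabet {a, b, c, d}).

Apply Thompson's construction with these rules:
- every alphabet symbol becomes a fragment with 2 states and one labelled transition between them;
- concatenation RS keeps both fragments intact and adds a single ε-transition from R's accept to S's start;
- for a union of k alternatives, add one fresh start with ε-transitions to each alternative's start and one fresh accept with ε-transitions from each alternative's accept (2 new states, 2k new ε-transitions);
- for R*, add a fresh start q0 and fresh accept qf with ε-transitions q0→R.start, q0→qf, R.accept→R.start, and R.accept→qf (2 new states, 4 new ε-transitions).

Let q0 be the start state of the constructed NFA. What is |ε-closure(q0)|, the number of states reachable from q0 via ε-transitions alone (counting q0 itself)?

7

Compute the ε-closure size of each fragment's start state recursively; a symbol fragment's start has no outgoing ε-edge, so its closure is just itself (size 1).
  dc : |ε-closure| equals the left operand's closure size = 1 (its accept is not ε-reachable, so the closure stops there)
  (dc)* : |ε-closure| = 1 (new start) + 1 (body) + 1 (new accept) = 3
  a|b|(dc)* : new start ε-reaches every alternative's start; at least one alternative accepts ε, so the union's new accept is reached too: |ε-closure| = 1 + 1 + 1 + 3 + 1 = 7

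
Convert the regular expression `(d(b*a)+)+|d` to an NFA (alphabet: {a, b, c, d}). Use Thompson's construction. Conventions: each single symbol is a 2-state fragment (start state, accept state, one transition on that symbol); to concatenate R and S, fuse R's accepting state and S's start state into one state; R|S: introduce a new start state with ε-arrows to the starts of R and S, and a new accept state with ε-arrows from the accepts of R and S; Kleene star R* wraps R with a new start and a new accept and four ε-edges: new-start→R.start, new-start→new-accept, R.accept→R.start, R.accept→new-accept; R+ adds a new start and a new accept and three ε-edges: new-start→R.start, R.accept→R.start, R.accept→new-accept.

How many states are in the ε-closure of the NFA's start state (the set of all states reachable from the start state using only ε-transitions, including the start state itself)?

Let C(F) = |ε-closure(F.start)| within fragment F, and note whether F accepts ε. Symbol fragments have C = 1 and do not accept ε. Then:
  b* → new start has ε-edges to the inner start and to the new accept, so |closure| = 2 + 1 = 3
  b*a → |closure| = 3 + (1−1) = 3 (closure spills across the concat boundary because the left factor accepts ε)
  (b*a)+ → |closure| = 1 + 3 = 4 (the body doesn't accept ε, so the new accept is not reached)
  d(b*a)+ → |closure| equals the left operand's closure size = 1 (its accept is not ε-reachable, so the closure stops there)
  (d(b*a)+)+ → new start ε-reaches only the body's start; the new accept needs a symbol first: |closure| = 1 + 1 = 2
  (d(b*a)+)+|d → |closure| = 1 + 2 + 1 = 4 (the new accept is not ε-reachable since no branch accepts ε)

4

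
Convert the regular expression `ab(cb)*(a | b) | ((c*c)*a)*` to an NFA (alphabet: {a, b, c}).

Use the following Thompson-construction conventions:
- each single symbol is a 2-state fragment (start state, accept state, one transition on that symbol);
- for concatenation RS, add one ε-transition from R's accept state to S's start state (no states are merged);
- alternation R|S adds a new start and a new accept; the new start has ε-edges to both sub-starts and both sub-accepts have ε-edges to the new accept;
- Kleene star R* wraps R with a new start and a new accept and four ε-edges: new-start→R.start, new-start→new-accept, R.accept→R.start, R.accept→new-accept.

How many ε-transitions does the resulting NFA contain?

30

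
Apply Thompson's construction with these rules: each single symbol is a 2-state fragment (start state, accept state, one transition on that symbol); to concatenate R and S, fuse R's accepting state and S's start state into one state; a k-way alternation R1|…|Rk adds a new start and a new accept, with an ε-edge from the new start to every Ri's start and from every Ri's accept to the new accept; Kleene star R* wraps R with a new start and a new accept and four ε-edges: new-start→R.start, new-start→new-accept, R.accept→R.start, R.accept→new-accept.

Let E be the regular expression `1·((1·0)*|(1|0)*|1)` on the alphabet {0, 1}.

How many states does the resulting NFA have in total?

18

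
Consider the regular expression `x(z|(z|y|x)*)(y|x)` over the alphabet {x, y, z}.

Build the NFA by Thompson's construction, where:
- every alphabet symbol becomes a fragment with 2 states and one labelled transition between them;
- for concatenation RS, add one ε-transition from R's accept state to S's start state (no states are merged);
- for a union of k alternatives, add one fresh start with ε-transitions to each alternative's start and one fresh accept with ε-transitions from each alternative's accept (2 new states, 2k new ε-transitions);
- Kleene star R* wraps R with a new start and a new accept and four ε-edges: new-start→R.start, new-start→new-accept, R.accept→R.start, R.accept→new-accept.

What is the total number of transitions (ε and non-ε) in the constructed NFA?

Recursing over subexpressions:
Each of the 7 symbol leaves contributes 1 transition (1 symbol, 0 ε).
  z|y|x → 9 transitions (3 symbol, 6 ε)
  (z|y|x)* → 13 transitions (3 symbol, 10 ε)
  z|(z|y|x)* → 18 transitions (4 symbol, 14 ε)
  y|x → 6 transitions (2 symbol, 4 ε)
  x(z|(z|y|x)*)(y|x) → 27 transitions (7 symbol, 20 ε)

27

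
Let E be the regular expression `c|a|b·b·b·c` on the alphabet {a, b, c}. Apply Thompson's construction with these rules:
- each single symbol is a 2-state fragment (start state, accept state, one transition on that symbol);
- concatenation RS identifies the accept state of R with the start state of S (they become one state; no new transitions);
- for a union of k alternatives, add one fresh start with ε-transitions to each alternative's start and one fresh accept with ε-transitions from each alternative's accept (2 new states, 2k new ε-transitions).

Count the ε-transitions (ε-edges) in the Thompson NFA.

6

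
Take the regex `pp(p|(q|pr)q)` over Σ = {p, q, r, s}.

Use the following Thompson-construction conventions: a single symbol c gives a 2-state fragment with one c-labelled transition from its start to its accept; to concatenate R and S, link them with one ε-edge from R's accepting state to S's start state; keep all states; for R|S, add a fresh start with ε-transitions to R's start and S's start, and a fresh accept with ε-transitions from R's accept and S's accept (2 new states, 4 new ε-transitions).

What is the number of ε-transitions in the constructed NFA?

12

By structural recursion:
Each of the 7 symbol leaves contributes 0 ε-transitions.
  pr → 1 ε-transition
  q|pr → 5 ε-transitions
  (q|pr)q → 6 ε-transitions
  p|(q|pr)q → 10 ε-transitions
  pp(p|(q|pr)q) → 12 ε-transitions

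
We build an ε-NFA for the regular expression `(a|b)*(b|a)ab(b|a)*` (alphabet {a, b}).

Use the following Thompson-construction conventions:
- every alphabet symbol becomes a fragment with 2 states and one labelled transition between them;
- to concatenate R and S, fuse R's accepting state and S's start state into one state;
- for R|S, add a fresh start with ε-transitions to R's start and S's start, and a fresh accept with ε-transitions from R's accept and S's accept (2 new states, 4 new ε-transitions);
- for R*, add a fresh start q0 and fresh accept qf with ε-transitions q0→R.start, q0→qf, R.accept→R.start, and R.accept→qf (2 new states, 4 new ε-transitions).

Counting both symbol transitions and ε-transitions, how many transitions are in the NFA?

Building bottom-up:
Each of the 8 symbol leaves contributes 1 transition (1 symbol, 0 ε).
  a|b → 6 transitions (2 symbol, 4 ε)
  (a|b)* → 10 transitions (2 symbol, 8 ε)
  b|a → 6 transitions (2 symbol, 4 ε)
  b|a → 6 transitions (2 symbol, 4 ε)
  (b|a)* → 10 transitions (2 symbol, 8 ε)
  (a|b)*(b|a)ab(b|a)* → 28 transitions (8 symbol, 20 ε)

28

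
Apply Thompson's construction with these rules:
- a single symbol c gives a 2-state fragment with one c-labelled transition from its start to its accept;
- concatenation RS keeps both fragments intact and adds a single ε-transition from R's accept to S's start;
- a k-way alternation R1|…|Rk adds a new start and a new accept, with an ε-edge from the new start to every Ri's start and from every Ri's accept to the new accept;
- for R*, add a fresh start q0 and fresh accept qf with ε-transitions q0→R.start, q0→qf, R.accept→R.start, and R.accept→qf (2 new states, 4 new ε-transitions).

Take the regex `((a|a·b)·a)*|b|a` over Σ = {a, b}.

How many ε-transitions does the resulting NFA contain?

Recursing over subexpressions:
Each of the 6 symbol leaves contributes 0 ε-transitions.
  a·b : 1 ε-transition
  a|a·b : 5 ε-transitions
  (a|a·b)·a : 6 ε-transitions
  ((a|a·b)·a)* : 10 ε-transitions
  ((a|a·b)·a)*|b|a : 16 ε-transitions

16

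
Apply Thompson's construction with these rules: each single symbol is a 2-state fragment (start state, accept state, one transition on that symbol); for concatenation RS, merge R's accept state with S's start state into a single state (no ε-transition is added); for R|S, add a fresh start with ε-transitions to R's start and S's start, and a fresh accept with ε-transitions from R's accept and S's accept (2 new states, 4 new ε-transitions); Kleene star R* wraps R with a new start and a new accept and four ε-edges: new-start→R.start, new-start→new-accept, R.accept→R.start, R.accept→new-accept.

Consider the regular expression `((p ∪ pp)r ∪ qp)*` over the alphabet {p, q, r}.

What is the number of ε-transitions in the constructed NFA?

Building bottom-up:
Each of the 6 symbol leaves contributes 0 ε-transitions.
  pp → 0 ε-transitions
  p ∪ pp → 4 ε-transitions
  (p ∪ pp)r → 4 ε-transitions
  qp → 0 ε-transitions
  (p ∪ pp)r ∪ qp → 8 ε-transitions
  ((p ∪ pp)r ∪ qp)* → 12 ε-transitions

12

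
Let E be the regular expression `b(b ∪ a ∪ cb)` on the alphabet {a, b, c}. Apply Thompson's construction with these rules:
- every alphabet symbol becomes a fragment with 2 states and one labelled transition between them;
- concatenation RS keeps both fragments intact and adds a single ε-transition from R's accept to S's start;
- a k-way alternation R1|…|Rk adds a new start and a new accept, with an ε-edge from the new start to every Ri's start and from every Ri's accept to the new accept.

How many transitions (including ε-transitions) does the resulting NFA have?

Building bottom-up:
Each of the 5 symbol leaves contributes 1 transition (1 symbol, 0 ε).
  cb — 3 transitions (2 symbol, 1 ε)
  b ∪ a ∪ cb — 11 transitions (4 symbol, 7 ε)
  b(b ∪ a ∪ cb) — 13 transitions (5 symbol, 8 ε)

13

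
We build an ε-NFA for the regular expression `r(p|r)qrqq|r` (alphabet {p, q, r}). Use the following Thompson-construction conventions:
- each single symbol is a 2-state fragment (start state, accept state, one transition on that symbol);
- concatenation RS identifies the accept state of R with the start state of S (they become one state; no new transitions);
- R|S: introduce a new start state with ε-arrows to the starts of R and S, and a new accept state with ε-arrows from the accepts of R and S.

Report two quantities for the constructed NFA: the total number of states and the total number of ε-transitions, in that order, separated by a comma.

Per subexpression:
Each of the 8 symbol leaves contributes 2 states and 0 ε-transitions.
  p|r = 6 states, 4 ε-transitions
  r(p|r)qrqq = 11 states, 4 ε-transitions
  r(p|r)qrqq|r = 15 states, 8 ε-transitions

15, 8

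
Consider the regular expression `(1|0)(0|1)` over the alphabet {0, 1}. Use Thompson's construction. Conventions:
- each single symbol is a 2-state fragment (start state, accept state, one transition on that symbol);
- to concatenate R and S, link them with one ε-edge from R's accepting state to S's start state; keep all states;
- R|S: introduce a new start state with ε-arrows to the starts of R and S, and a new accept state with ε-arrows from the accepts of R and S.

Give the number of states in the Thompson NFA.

12

By structural recursion:
Each of the 4 symbol leaves contributes a 2-state fragment.
  1|0 — 6 states
  0|1 — 6 states
  (1|0)(0|1) — 12 states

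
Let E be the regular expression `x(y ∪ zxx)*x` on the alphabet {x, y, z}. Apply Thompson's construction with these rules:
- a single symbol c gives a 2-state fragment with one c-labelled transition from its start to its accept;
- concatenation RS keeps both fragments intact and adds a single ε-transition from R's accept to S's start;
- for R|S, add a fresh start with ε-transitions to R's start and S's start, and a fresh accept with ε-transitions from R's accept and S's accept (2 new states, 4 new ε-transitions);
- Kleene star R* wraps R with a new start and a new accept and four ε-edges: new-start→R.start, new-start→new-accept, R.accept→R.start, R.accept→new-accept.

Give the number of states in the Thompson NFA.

Building bottom-up:
Each of the 6 symbol leaves contributes a 2-state fragment.
  zxx : 6 states
  y ∪ zxx : 10 states
  (y ∪ zxx)* : 12 states
  x(y ∪ zxx)*x : 16 states

16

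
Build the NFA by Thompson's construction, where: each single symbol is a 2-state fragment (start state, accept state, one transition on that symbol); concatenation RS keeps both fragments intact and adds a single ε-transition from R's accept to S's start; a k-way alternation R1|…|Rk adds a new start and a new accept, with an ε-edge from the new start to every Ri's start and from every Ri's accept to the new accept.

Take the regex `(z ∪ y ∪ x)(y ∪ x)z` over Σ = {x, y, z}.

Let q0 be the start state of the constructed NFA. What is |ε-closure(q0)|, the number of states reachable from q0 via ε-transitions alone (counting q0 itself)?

Work bottom-up. For each fragment F, track |ε-closure(F.start)| and whether F's accept lies in that closure (i.e. whether F accepts ε). A single-symbol fragment has closure size 1 and does not accept ε.
  z ∪ y ∪ x — |closure| = 1 + 1 + 1 + 1 = 4 (the new accept is not ε-reachable since no branch accepts ε)
  y ∪ x — |closure| = 1 + 1 + 1 = 3 (the new accept is not ε-reachable since no branch accepts ε)
  (z ∪ y ∪ x)(y ∪ x)z — same as the first factor's closure: |closure| = 4

4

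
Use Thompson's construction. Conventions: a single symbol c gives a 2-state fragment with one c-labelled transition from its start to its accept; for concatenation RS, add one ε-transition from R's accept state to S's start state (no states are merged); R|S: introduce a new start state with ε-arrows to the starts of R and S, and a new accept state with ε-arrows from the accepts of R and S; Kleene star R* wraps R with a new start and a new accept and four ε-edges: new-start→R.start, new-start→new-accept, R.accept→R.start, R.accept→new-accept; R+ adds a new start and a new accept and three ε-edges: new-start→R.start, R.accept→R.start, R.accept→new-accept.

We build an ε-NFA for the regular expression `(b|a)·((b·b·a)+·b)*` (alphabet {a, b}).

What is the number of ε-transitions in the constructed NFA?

Recursing over subexpressions:
Each of the 6 symbol leaves contributes 0 ε-transitions.
  b|a : 4 ε-transitions
  b·b·a : 2 ε-transitions
  (b·b·a)+ : 5 ε-transitions
  (b·b·a)+·b : 6 ε-transitions
  ((b·b·a)+·b)* : 10 ε-transitions
  (b|a)·((b·b·a)+·b)* : 15 ε-transitions

15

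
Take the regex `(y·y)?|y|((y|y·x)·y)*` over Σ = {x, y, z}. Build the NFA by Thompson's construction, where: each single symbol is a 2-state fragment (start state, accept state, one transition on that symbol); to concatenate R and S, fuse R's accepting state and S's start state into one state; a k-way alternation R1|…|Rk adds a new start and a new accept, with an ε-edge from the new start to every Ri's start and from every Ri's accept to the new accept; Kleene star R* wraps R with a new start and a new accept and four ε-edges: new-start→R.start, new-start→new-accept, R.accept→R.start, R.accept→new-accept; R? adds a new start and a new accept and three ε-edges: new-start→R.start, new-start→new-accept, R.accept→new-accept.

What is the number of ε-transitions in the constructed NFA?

Building bottom-up:
Each of the 7 symbol leaves contributes 0 ε-transitions.
  y·y → 0 ε-transitions
  (y·y)? → 3 ε-transitions
  y·x → 0 ε-transitions
  y|y·x → 4 ε-transitions
  (y|y·x)·y → 4 ε-transitions
  ((y|y·x)·y)* → 8 ε-transitions
  (y·y)?|y|((y|y·x)·y)* → 17 ε-transitions

17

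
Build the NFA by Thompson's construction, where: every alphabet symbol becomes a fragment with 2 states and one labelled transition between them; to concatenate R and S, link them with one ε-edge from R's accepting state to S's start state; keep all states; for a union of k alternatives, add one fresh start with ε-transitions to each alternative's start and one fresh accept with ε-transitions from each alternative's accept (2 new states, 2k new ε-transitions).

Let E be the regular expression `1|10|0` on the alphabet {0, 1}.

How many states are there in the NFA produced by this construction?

10

By structural recursion:
Each of the 4 symbol leaves contributes a 2-state fragment.
  10 : 4 states
  1|10|0 : 10 states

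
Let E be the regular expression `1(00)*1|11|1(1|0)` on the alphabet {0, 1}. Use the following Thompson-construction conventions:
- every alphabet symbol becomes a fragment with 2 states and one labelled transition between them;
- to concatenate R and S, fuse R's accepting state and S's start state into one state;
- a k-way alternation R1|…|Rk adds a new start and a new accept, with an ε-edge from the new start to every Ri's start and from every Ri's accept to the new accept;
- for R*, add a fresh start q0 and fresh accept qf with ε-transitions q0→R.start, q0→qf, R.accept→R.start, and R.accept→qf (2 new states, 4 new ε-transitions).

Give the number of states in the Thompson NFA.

19

Building bottom-up:
Each of the 9 symbol leaves contributes a 2-state fragment.
  00 — 3 states
  (00)* — 5 states
  1(00)*1 — 7 states
  11 — 3 states
  1|0 — 6 states
  1(1|0) — 7 states
  1(00)*1|11|1(1|0) — 19 states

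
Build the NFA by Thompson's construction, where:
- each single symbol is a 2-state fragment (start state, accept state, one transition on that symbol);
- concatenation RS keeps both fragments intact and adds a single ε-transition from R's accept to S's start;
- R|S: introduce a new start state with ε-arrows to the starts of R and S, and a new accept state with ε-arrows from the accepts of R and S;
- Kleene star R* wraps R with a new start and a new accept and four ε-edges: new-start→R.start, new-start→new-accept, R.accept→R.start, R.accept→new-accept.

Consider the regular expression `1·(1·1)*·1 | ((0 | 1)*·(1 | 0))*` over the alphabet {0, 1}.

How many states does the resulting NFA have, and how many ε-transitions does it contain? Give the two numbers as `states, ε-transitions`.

28, 28

Recursing over subexpressions:
Each of the 8 symbol leaves contributes 2 states and 0 ε-transitions.
  1·1 = 4 states, 1 ε-transition
  (1·1)* = 6 states, 5 ε-transitions
  1·(1·1)*·1 = 10 states, 7 ε-transitions
  0 | 1 = 6 states, 4 ε-transitions
  (0 | 1)* = 8 states, 8 ε-transitions
  1 | 0 = 6 states, 4 ε-transitions
  (0 | 1)*·(1 | 0) = 14 states, 13 ε-transitions
  ((0 | 1)*·(1 | 0))* = 16 states, 17 ε-transitions
  1·(1·1)*·1 | ((0 | 1)*·(1 | 0))* = 28 states, 28 ε-transitions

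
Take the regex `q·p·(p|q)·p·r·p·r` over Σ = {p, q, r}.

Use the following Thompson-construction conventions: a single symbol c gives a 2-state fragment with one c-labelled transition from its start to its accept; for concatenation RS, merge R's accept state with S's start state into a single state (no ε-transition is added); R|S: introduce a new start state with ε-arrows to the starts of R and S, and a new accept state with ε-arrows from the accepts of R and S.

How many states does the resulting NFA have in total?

12

By structural recursion:
Each of the 8 symbol leaves contributes a 2-state fragment.
  p|q — 6 states
  q·p·(p|q)·p·r·p·r — 12 states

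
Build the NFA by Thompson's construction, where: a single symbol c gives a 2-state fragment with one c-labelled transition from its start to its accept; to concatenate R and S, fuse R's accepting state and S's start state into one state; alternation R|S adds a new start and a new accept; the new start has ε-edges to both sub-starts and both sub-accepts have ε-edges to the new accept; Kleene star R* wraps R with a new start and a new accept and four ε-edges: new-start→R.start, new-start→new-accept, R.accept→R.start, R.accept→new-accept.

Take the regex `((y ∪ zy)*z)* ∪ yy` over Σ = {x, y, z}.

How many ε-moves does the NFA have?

Building bottom-up:
Each of the 6 symbol leaves contributes 0 ε-transitions.
  zy → 0 ε-transitions
  y ∪ zy → 4 ε-transitions
  (y ∪ zy)* → 8 ε-transitions
  (y ∪ zy)*z → 8 ε-transitions
  ((y ∪ zy)*z)* → 12 ε-transitions
  yy → 0 ε-transitions
  ((y ∪ zy)*z)* ∪ yy → 16 ε-transitions

16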